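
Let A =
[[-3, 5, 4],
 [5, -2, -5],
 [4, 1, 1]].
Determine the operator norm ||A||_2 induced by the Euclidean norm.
||A||_2 ≈ 9.934 (= sqrt(largest eigenvalue of A^T A))

||A||_2 = sigma_max(A) = sqrt(lambda_max(A^T A)). Form the symmetric matrix M = A^T A =
[[50, -21, -33],
 [-21, 30, 31],
 [-33, 31, 42]].
Its characteristic polynomial (trace, sum of principal 2x2 minors, determinant of M give the coefficients) is
  p(λ) = det(λ I - M) = λ^3 - 122λ^2 + 2369λ - 6724.
No integer candidate from the rational root theorem (±divisors of 6724) is a root, so the roots are irrational. The cubic discriminant is Δ = 15271216704 > 0, so there are three distinct real roots. p(3) = -688 and p(4) = 864 have opposite signs, so a root lies in (3, 4); Newton's method refines it to λ ≈ 3.4257. p(19) = 1104 and p(20) = -144 have opposite signs, so a root lies in (19, 20); Newton's method refines it to λ ≈ 19.8896. p(98) = -5058 and p(99) = 2384 have opposite signs, so a root lies in (98, 99); Newton's method refines it to λ ≈ 98.6847. Check (Vieta): the three roots sum to 122, matching tr M = 122.
So the eigenvalues of A^T A are ≈ 3.4257, 19.8896, 98.6847 (all ≥ 0, as they must be for A^T A). The largest is λ_max ≈ 98.6847, hence ||A||_2 = sqrt(λ_max) ≈ 9.934.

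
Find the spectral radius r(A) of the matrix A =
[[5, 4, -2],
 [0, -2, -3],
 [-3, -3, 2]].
r(A) ≈ 7.2872

The eigenvalues of A are the roots of its characteristic polynomial. With M = A (coefficients from the trace, the sum of principal 2x2 minors, and det A):
  p(λ) = det(λ I - M) = λ^3 - 5λ^2 - 19λ + 17.
No integer candidate from the rational root theorem (±divisors of 17) is a root, so the roots are irrational. The cubic discriminant is Δ = 66228 > 0, so there are three distinct real roots. p(-4) = -51 and p(-3) = 2 have opposite signs, so a root lies in (-4, -3); Newton's method refines it to λ ≈ -3.0516. p(0) = 17 and p(1) = -6 have opposite signs, so a root lies in (0, 1); Newton's method refines it to λ ≈ 0.7645. p(7) = -18 and p(8) = 57 have opposite signs, so a root lies in (7, 8); Newton's method refines it to λ ≈ 7.2872. Check (Vieta): the three roots sum to 5, matching tr M = 5.
Thus the eigenvalues (to 4 decimals) are -3.0516 (modulus 3.0516); 0.7645 (modulus 0.7645); 7.2872 (modulus 7.2872). The spectral radius is the largest modulus: r(A) ≈ 7.2872. (Cross-check: r(A) ≤ ||A||_2 ≈ 8.1618; equality holds whenever A is normal, though it can also hold for some non-normal A.)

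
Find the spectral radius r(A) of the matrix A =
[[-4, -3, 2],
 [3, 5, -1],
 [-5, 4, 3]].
r(A) ≈ 3.1049

The eigenvalues of A are the roots of its characteristic polynomial. With M = A (coefficients from the trace, the sum of principal 2x2 minors, and det A):
  p(λ) = det(λ I - M) = λ^3 - 4λ^2 + 6λ - 10.
No integer candidate from the rational root theorem (±divisors of 10) is a root, so the roots are irrational. The cubic discriminant is Δ = -1228 < 0, so there is one real root and a complex-conjugate pair. p(3) = -1 and p(4) = 14 have opposite signs, so a root lies in (3, 4); Newton's method refines it to λ ≈ 3.1049. Dividing out (λ - (3.1049)) leaves approximately λ^2 - 0.8951λ + 3.2207. For λ^2 - 0.8951λ + 3.2207 the discriminant is -12.0817. It is negative, so the remaining roots are the complex-conjugate pair λ ≈ 0.4476 ± 1.7379i. Their product equals the constant term, so |λ|^2 ≈ 3.2207 and |λ| ≈ 1.7946.
Thus the eigenvalues (to 4 decimals) are 3.1049 (modulus 3.1049); 0.4476 ± 1.7379i (modulus 1.7946). The spectral radius is the largest modulus: r(A) ≈ 3.1049. (Cross-check: r(A) ≤ ||A||_2 ≈ 8.1085; equality holds whenever A is normal, though it can also hold for some non-normal A.)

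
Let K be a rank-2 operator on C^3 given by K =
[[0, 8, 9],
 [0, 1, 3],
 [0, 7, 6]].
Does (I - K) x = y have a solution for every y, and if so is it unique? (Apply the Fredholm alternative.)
(I - K) is invertible (det(I - K) = -21 ≠ 0), so for every y in C^3 the equation (I - K) x = y has a unique solution.

K has rank 2 and factors as K = U V^T = u1 v1^T + u2 v2^T with u1 = (-3, 0, -3), v1 = (0, -2, -1), u2 = (-2, -1, -1), v2 = (0, -1, -3) (multiplying out reproduces the displayed K). The nonzero eigenvalues of U V^T coincide with those of the 2 x 2 matrix G = V^T U = [[v1·u1, v1·u2], [v2·u1, v2·u2]] = [[3, 3], [9, 4]], and by the Sylvester determinant identity det(I_3 - U V^T) = det(I_2 - V^T U) = det([[-2, -3], [-9, -3]]) = (-2)(-3) - (-3)(-9) = -21. (Direct check: I - K =
[[1, -8, -9],
 [0, 0, -3],
 [0, -7, -5]]
has determinant -21.) The finite-dimensional Fredholm alternative says: either (I - K) is invertible, or ker(I - K) ≠ {0} and then range(I - K) = ker((I - K)^*)^⊥, with dim ker(I - K) = dim ker((I - K)^*). Since det(I - K) ≠ 0, 1 is not an eigenvalue of K and ker(I - K) = {0}, so we are in the first case: for every y there is a unique x = (I - K)^(-1) y. (Explicitly, by the Woodbury identity, (I - U V^T)^(-1) = I + U (I_2 - G)^(-1) V^T.)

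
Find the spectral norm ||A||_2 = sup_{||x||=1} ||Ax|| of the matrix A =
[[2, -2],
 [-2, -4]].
||A||_2 = sqrt((28 + sqrt(208))/2) ≈ 4.6056 (= sqrt(largest eigenvalue of A^T A))

||A||_2 = sigma_max(A) = sqrt(lambda_max(A^T A)). Form the symmetric matrix M = A^T A =
[[8, 4],
 [4, 20]].
Its characteristic polynomial (trace, determinant of M give the coefficients) is
  p(λ) = det(λ I - M) = λ^2 - 28λ + 144.
For λ^2 - 28λ + 144 the discriminant is 208. It is nonnegative but not a perfect square, so the roots are real and irrational: λ = (28 ± sqrt(208))/2 ≈ 21.2111, 6.7889.
So the eigenvalues of A^T A are ≈ 6.7889, 21.2111 (all ≥ 0, as they must be for A^T A). The largest is λ_max = (28 + sqrt(208))/2 ≈ 21.2111, hence ||A||_2 = sqrt(λ_max) = sqrt((28 + sqrt(208))/2) ≈ 4.6056.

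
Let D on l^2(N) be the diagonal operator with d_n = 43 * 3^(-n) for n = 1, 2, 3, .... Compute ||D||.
||D|| = 43/3 (attained at n = 1)

For D diagonal, ||D|| = sup_n |d_n|. The sequence d_n = 43 * 3^(-n) is positive and strictly decreasing (ratio 3^(-1) < 1), so the supremum is d_1 = 43/3. Hence ||D|| = 43/3.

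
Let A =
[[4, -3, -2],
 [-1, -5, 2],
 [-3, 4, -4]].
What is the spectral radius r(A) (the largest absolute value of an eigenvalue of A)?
r(A) ≈ 7.3427

The eigenvalues of A are the roots of its characteristic polynomial. With M = A (coefficients from the trace, the sum of principal 2x2 minors, and det A):
  p(λ) = det(λ I - M) = λ^3 + 5λ^2 - 33λ - 116.
No integer candidate from the rational root theorem (±divisors of 116) is a root, so the roots are irrational. The cubic discriminant is Δ = 210181 > 0, so there are three distinct real roots. p(-8) = -44 and p(-7) = 17 have opposite signs, so a root lies in (-8, -7); Newton's method refines it to λ ≈ -7.3427. p(-3) = 1 and p(-2) = -38 have opposite signs, so a root lies in (-3, -2); Newton's method refines it to λ ≈ -2.9723. p(5) = -31 and p(6) = 82 have opposite signs, so a root lies in (5, 6); Newton's method refines it to λ ≈ 5.315. Check (Vieta): the three roots sum to -5, matching tr M = -5.
Thus the eigenvalues (to 4 decimals) are -7.3427 (modulus 7.3427); -2.9723 (modulus 2.9723); 5.315 (modulus 5.315). The spectral radius is the largest modulus: r(A) ≈ 7.3427. (Cross-check: r(A) ≤ ||A||_2 ≈ 8.2692; equality holds whenever A is normal, though it can also hold for some non-normal A.)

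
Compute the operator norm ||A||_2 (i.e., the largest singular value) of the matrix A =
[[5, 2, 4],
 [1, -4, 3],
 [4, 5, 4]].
||A||_2 ≈ 9.8748 (= sqrt(largest eigenvalue of A^T A))

||A||_2 = sigma_max(A) = sqrt(lambda_max(A^T A)). Form the symmetric matrix M = A^T A =
[[42, 26, 39],
 [26, 45, 16],
 [39, 16, 41]].
Its characteristic polynomial (trace, sum of principal 2x2 minors, determinant of M give the coefficients) is
  p(λ) = det(λ I - M) = λ^3 - 128λ^2 + 3004λ - 3025.
No integer candidate from the rational root theorem (±divisors of 3025) is a root, so the roots are irrational. The cubic discriminant is Δ = 34730974213 > 0, so there are three distinct real roots. p(1) = -148 and p(2) = 2479 have opposite signs, so a root lies in (1, 2); Newton's method refines it to λ ≈ 1.0539. p(29) = 832 and p(30) = -1105 have opposite signs, so a root lies in (29, 30); Newton's method refines it to λ ≈ 29.4345. p(97) = -3316 and p(98) = 3247 have opposite signs, so a root lies in (97, 98); Newton's method refines it to λ ≈ 97.5115. Check (Vieta): the three roots sum to 128, matching tr M = 128.
So the eigenvalues of A^T A are ≈ 1.0539, 29.4345, 97.5115 (all ≥ 0, as they must be for A^T A). The largest is λ_max ≈ 97.5115, hence ||A||_2 = sqrt(λ_max) ≈ 9.8748.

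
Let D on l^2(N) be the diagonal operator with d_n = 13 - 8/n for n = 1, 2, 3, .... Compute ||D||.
||D|| = 13

For a diagonal operator on l^2 with entries d_n, ||D|| = sup_n |d_n|. Here d_1 = 5, d_2 = 9, ..., and d_n = 13 - 8/n increases monotonically toward 13. All terms lie in [5, 13), so |d_n| = d_n and the supremum is the limit 13, which is not attained by any individual d_n. Hence ||D|| = 13.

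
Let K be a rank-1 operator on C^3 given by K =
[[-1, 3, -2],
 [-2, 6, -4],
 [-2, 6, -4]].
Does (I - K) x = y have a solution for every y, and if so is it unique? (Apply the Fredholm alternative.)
(I - K) is singular (det(I - K) = 0, i.e. 1 ∈ sigma(K)). (I - K) x = y is solvable iff y ⊥ ker((I - K)^*) = span{(-1, 3, -2)}, i.e. iff -y_1 + 3y_2 - 2y_3 = 0. When solvable, the solutions are x = y + c·(1, 2, 2), c arbitrary (ker(I - K) = span{(1, 2, 2)}, dimension 1).

K has rank 1, so it is an outer product K = u v^T: every row of K is a multiple of one row vector. Reading off the entries, u = (1, 2, 2) and v = (-1, 3, -2) (row i of K equals u_i·v^T). A rank-one matrix u v^T satisfies K u = u (v·u) and kills the (2)-dimensional subspace v^⊥, so its characteristic polynomial is lambda^2 (lambda - v·u) with v·u = tr K = 1. Hence the eigenvalues of I - K are 1 (multiplicity 2) and 1 - (1) = 0, so det(I - K) = 0. (Direct check: I - K =
[[2, -3, 2],
 [2, -5, 4],
 [2, -6, 5]]
has determinant 0.) So 1 is an eigenvalue of K and (I - K) is not invertible. The finite-dimensional Fredholm alternative says: either (I - K) is invertible, or ker(I - K) ≠ {0} and then range(I - K) = ker((I - K)^*)^⊥, with dim ker(I - K) = dim ker((I - K)^*). We are in the second case, so we need both kernels. Kernel of I - K: (I - K) u = u - u (v·u) = u - u = 0, so ker(I - K) = span{u} = span{(1, 2, 2)} (it is exactly 1-dimensional because rank(I - K) = 2). Kernel of the adjoint: K is real, so (I - K)^* = I - K^T = I - v u^T, and (I - v u^T) v = v - v (u·v) = 0; hence ker((I - K)^*) = span{v} = span{(-1, 3, -2)}. Therefore (I - K) x = y is solvable iff <y, v> = 0, i.e. iff -y_1 + 3y_2 - 2y_3 = 0. When this holds, K y = u (v·y) = 0, so (I - K) y = y and x = y is a particular solution; the full solution set is the line x = y + c·u = y + c·(1, 2, 2), c ∈ C.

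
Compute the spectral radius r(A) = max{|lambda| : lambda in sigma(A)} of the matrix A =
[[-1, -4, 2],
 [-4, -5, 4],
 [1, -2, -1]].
r(A) ≈ 6.5436

The eigenvalues of A are the roots of its characteristic polynomial. With M = A (coefficients from the trace, the sum of principal 2x2 minors, and det A):
  p(λ) = det(λ I - M) = λ^3 + 7λ^2 + λ - 13.
No integer candidate from the rational root theorem (±divisors of 13) is a root, so the roots are irrational. The cubic discriminant is Δ = 11680 > 0, so there are three distinct real roots. p(-7) = -20 and p(-6) = 17 have opposite signs, so a root lies in (-7, -6); Newton's method refines it to λ ≈ -6.5436. p(-2) = 5 and p(-1) = -8 have opposite signs, so a root lies in (-2, -1); Newton's method refines it to λ ≈ -1.6561. p(1) = -4 and p(2) = 25 have opposite signs, so a root lies in (1, 2); Newton's method refines it to λ ≈ 1.1996. Check (Vieta): the three roots sum to -7, matching tr M = -7.
Thus the eigenvalues (to 4 decimals) are -6.5436 (modulus 6.5436); -1.6561 (modulus 1.6561); 1.1996 (modulus 1.1996). The spectral radius is the largest modulus: r(A) ≈ 6.5436. (Cross-check: r(A) ≤ ||A||_2 ≈ 8.7163; equality holds whenever A is normal, though it can also hold for some non-normal A.)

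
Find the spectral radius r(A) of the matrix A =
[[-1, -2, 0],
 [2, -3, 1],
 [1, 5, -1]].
r(A) ≈ 3.659

The eigenvalues of A are the roots of its characteristic polynomial. With M = A (coefficients from the trace, the sum of principal 2x2 minors, and det A):
  p(λ) = det(λ I - M) = λ^3 + 5λ^2 + 6λ + 4.
No integer candidate from the rational root theorem (±divisors of 4) is a root, so the roots are irrational. The cubic discriminant is Δ = -236 < 0, so there is one real root and a complex-conjugate pair. p(-4) = -4 and p(-3) = 4 have opposite signs, so a root lies in (-4, -3); Newton's method refines it to λ ≈ -3.659. Dividing out (λ - (-3.659)) leaves approximately λ^2 + 1.341λ + 1.0932. For λ^2 + 1.341λ + 1.0932 the discriminant is -2.5744. It is negative, so the remaining roots are the complex-conjugate pair λ ≈ -0.6705 ± 0.8023i. Their product equals the constant term, so |λ|^2 ≈ 1.0932 and |λ| ≈ 1.0456.
Thus the eigenvalues (to 4 decimals) are -3.659 (modulus 3.659); -0.6705 ± 0.8023i (modulus 1.0456). The spectral radius is the largest modulus: r(A) ≈ 3.659. (Cross-check: r(A) ≤ ||A||_2 ≈ 6.302; equality holds whenever A is normal, though it can also hold for some non-normal A.)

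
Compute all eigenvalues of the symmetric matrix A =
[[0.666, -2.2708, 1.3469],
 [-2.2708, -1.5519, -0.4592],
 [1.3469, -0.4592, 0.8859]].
sigma(A) ≈ {-3, 0, 3}

A is real symmetric, so its spectrum consists of real eigenvalues. Expanding the characteristic polynomial of the displayed matrix gives
  det(λ I - A) = p(λ) = λ^3 + (0)λ^2 + (-9)λ + (0).
Solving p(λ) = 0 yields eigenvalues ≈ -3, 0, 3. (A is shown rounded to 4 decimals, so these recover the underlying integer eigenvalues to within that precision.)
Verification: the trace of A = 0 equals the sum of eigenvalues 0, and det(A) ≈ 0.0001 matches the eigenvalue product 0.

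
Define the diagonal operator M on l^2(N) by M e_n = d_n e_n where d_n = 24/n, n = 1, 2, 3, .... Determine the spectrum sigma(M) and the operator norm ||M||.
sigma(M) = {24/n : n ≥ 1} ∪ {0}; ||M|| = 24

A bounded diagonal operator on l^2 with diagonal entries d_n has spectrum equal to the closure of {d_n : n ≥ 1}: every d_n is an eigenvalue (with eigenvector e_n), so {d_n} ⊂ sigma(M); the spectrum is closed, so its closure is too; and for lambda not in the closure, (M - lambda I) has bounded inverse (the diagonal entries 1/(d_n - lambda) are bounded). For our sequence d_n = 24/n, n = 1, 2, 3, ...:
  - {d_n} = {24/n : n ≥ 1}; the only limit point is 0
  - closure = {24/n : n ≥ 1} ∪ {0}
For the norm: a diagonal operator has ||M|| = sup_n |d_n|. Here d_n = 24/n is positive and decreasing, so sup_n |d_n| = d_1 = 24. So ||M|| = 24.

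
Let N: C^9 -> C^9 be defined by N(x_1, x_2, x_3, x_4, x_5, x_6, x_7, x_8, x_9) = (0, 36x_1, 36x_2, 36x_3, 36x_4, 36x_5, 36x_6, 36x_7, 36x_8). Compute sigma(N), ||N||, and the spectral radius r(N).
sigma(N) = {0}; ||N|| = 36; r(N) = 0. (N is nilpotent with N^9 = 0.)

On C^9, N is a strictly lower-triangular matrix with 36 on the subdiagonal and zeros elsewhere, so its characteristic polynomial is lambda^9 and every eigenvalue is 0: sigma(N) = {0}. For the operator norm, N e_i = 36e_{i+1} for i = 1, ..., 8 and N e_9 = 0, so the singular values of N are 36 (with multiplicity 8) and 0; hence ||N|| = 36. The spectral radius r(N) = max|lambda| = 0. Note ||N|| > r(N) — characteristic of non-normal nilpotent operators. Indeed N^9 = 0.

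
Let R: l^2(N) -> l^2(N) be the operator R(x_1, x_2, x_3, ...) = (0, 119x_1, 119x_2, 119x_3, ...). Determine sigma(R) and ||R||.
sigma(R) = closed disk {z in C : |z| ≤ 119}; ||R|| = 119

Note R = 119·U where U is the unit right shift (U x)_k = x_{k-1} (with x_0 := 0); so ||R|| = 119||U|| and sigma(R) = 119·sigma(U). ||R x||^2 = sum_{k≥1} |119x_k|^2 = 14161||x||^2, so ||R|| = 119 and sigma(R) ⊂ {|z| ≤ 119}. For any |lambda| < 119, the equation (R - lambda I) x = 0 forces x_1 = 0, then 119x_k = lambda x_{k+1} ⇒ x = 0, so R has no eigenvalues. But (R - lambda I) is not surjective for |lambda| < 119: solving (R - lambda I) x = e_1 would require x_n proportional to (lambda/119)^(-n), which is not in l^2. So every |lambda| < 119 lies in the residual spectrum. The boundary |lambda| = 119 is in the approximate point spectrum (the spectrum is closed). Hence sigma(R) is the closed disk of radius 119.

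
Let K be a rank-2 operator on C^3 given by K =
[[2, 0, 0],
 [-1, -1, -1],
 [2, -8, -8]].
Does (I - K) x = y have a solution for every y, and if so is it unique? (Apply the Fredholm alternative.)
(I - K) is invertible (det(I - K) = -10 ≠ 0), so for every y in C^3 the equation (I - K) x = y has a unique solution.

K has rank 2 and factors as K = U V^T = u1 v1^T + u2 v2^T with u1 = (-2, 1, -2), v1 = (-1, 1, 1), u2 = (-1, 1, 3), v2 = (0, -2, -2) (multiplying out reproduces the displayed K). The nonzero eigenvalues of U V^T coincide with those of the 2 x 2 matrix G = V^T U = [[v1·u1, v1·u2], [v2·u1, v2·u2]] = [[1, 5], [2, -8]], and by the Sylvester determinant identity det(I_3 - U V^T) = det(I_2 - V^T U) = det([[0, -5], [-2, 9]]) = (0)(9) - (-5)(-2) = -10. (Direct check: I - K =
[[-1, 0, 0],
 [1, 2, 1],
 [-2, 8, 9]]
has determinant -10.) The finite-dimensional Fredholm alternative says: either (I - K) is invertible, or ker(I - K) ≠ {0} and then range(I - K) = ker((I - K)^*)^⊥, with dim ker(I - K) = dim ker((I - K)^*). Since det(I - K) ≠ 0, 1 is not an eigenvalue of K and ker(I - K) = {0}, so we are in the first case: for every y there is a unique x = (I - K)^(-1) y. (Explicitly, by the Woodbury identity, (I - U V^T)^(-1) = I + U (I_2 - G)^(-1) V^T.)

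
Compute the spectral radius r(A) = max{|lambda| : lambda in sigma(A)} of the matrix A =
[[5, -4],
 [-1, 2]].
r(A) = 6

The eigenvalues of A are the roots of its characteristic polynomial. With M = A (coefficients from the trace and determinant):
  p(λ) = det(λ I - M) = λ^2 - 7λ + 6.
For λ^2 - 7λ + 6 the discriminant is 25. It is a perfect square (5^2), so the roots are rational: λ = (7 ± 5)/2 = 6, 1.
Thus the eigenvalues (to 4 decimals) are 6 (modulus 6); 1 (modulus 1). The spectral radius is the largest modulus: r(A) = 6. (Cross-check: r(A) ≤ ||A||_2 ≈ 6.7234; equality holds whenever A is normal, though it can also hold for some non-normal A.)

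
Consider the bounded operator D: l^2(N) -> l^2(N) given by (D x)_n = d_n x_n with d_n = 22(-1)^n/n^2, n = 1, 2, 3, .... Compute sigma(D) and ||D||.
sigma(D) = {22(-1)^n/n^2 : n ≥ 1} ∪ {0}; ||D|| = 22

A bounded diagonal operator on l^2 with diagonal entries d_n has spectrum equal to the closure of {d_n : n ≥ 1}: every d_n is an eigenvalue (with eigenvector e_n), so {d_n} ⊂ sigma(D); the spectrum is closed, so its closure is too; and for lambda not in the closure, (D - lambda I) has bounded inverse (the diagonal entries 1/(d_n - lambda) are bounded). For our sequence d_n = 22(-1)^n/n^2, n = 1, 2, 3, ...:
  - {d_n} = {22(-1)^n/n^2 : n ≥ 1}; the only limit point is 0
  - closure = {22(-1)^n/n^2 : n ≥ 1} ∪ {0}
For the norm: a diagonal operator has ||D|| = sup_n |d_n|. Here |d_n| = 22/n^2 is decreasing, so sup_n |d_n| = |d_1| = 22. So ||D|| = 22.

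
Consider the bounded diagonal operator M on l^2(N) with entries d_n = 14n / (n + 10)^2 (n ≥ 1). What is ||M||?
||M|| = 7/20 (attained at n = 10)

For M diagonal, ||M|| = sup_n |d_n|. Treat f(x) = 14x / (x + 10)^2 for real x > 0. By the quotient rule, f'(x) = 14(10 - x)/(x + 10)^3, which is positive for x < 10 and negative for x > 10. So f has a unique maximum at x = 10, and since 10 is a positive integer, the supremum over n ≥ 1 is attained at n = 10: d_10 = 14·10/(10 + 10)^2 = 14·10/400 = 7/20. Hence ||M|| = 7/20.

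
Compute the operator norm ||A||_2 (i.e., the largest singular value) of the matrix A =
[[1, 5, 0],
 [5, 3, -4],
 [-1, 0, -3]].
||A||_2 ≈ 7.8697 (= sqrt(largest eigenvalue of A^T A))

||A||_2 = sigma_max(A) = sqrt(lambda_max(A^T A)). Form the symmetric matrix M = A^T A =
[[27, 20, -17],
 [20, 34, -12],
 [-17, -12, 25]].
Its characteristic polynomial (trace, sum of principal 2x2 minors, determinant of M give the coefficients) is
  p(λ) = det(λ I - M) = λ^3 - 86λ^2 + 1610λ - 7396.
No integer candidate from the rational root theorem (±divisors of 7396) is a root, so the roots are irrational. The cubic discriminant is Δ = 616947744 > 0, so there are three distinct real roots. p(6) = -616 and p(7) = 3 have opposite signs, so a root lies in (6, 7); Newton's method refines it to λ ≈ 6.9946. p(17) = 33 and p(18) = -448 have opposite signs, so a root lies in (17, 18); Newton's method refines it to λ ≈ 17.0734. p(61) = -2211 and p(62) = 168 have opposite signs, so a root lies in (61, 62); Newton's method refines it to λ ≈ 61.932. Check (Vieta): the three roots sum to 86, matching tr M = 86.
So the eigenvalues of A^T A are ≈ 6.9946, 17.0734, 61.932 (all ≥ 0, as they must be for A^T A). The largest is λ_max ≈ 61.932, hence ||A||_2 = sqrt(λ_max) ≈ 7.8697.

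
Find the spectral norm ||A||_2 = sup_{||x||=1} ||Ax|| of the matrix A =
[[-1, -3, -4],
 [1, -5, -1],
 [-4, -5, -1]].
||A||_2 ≈ 8.6657 (= sqrt(largest eigenvalue of A^T A))

||A||_2 = sigma_max(A) = sqrt(lambda_max(A^T A)). Form the symmetric matrix M = A^T A =
[[18, 18, 7],
 [18, 59, 22],
 [7, 22, 18]].
Its characteristic polynomial (trace, sum of principal 2x2 minors, determinant of M give the coefficients) is
  p(λ) = det(λ I - M) = λ^3 - 95λ^2 + 1591λ - 7225.
No integer candidate from the rational root theorem (±divisors of 7225) is a root, so the roots are irrational. The cubic discriminant is Δ = 204591616 > 0, so there are three distinct real roots. p(8) = -65 and p(9) = 128 have opposite signs, so a root lies in (8, 9); Newton's method refines it to λ ≈ 8.2662. p(11) = 112 and p(12) = -85 have opposite signs, so a root lies in (11, 12); Newton's method refines it to λ ≈ 11.6392. p(75) = -400 and p(76) = 3947 have opposite signs, so a root lies in (75, 76); Newton's method refines it to λ ≈ 75.0946. Check (Vieta): the three roots sum to 95, matching tr M = 95.
So the eigenvalues of A^T A are ≈ 8.2662, 11.6392, 75.0946 (all ≥ 0, as they must be for A^T A). The largest is λ_max ≈ 75.0946, hence ||A||_2 = sqrt(λ_max) ≈ 8.6657.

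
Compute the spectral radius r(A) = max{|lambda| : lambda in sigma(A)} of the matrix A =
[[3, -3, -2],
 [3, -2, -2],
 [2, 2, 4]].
r(A) ≈ 3.0629

The eigenvalues of A are the roots of its characteristic polynomial. With M = A (coefficients from the trace, the sum of principal 2x2 minors, and det A):
  p(λ) = det(λ I - M) = λ^3 - 5λ^2 + 15λ - 16.
No integer candidate from the rational root theorem (±divisors of 16) is a root, so the roots are irrational. The cubic discriminant is Δ = -1187 < 0, so there is one real root and a complex-conjugate pair. p(1) = -5 and p(2) = 2 have opposite signs, so a root lies in (1, 2); Newton's method refines it to λ ≈ 1.7055. Dividing out (λ - (1.7055)) leaves approximately λ^2 - 3.2945λ + 9.3812. For λ^2 - 3.2945λ + 9.3812 the discriminant is -26.6712. It is negative, so the remaining roots are the complex-conjugate pair λ ≈ 1.6472 ± 2.5822i. Their product equals the constant term, so |λ|^2 ≈ 9.3812 and |λ| ≈ 3.0629.
Thus the eigenvalues (to 4 decimals) are 1.7055 (modulus 1.7055); 1.6472 ± 2.5822i (modulus 3.0629). The spectral radius is the largest modulus: r(A) ≈ 3.0629. (Cross-check: r(A) ≤ ||A||_2 ≈ 6.6114; equality holds whenever A is normal, though it can also hold for some non-normal A.)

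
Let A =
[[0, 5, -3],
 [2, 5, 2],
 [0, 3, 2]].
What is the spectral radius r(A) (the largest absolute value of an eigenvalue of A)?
r(A) ≈ 7.0903

The eigenvalues of A are the roots of its characteristic polynomial. With M = A (coefficients from the trace, the sum of principal 2x2 minors, and det A):
  p(λ) = det(λ I - M) = λ^3 - 7λ^2 - 6λ + 38.
No integer candidate from the rational root theorem (±divisors of 38) is a root, so the roots are irrational. The cubic discriminant is Δ = 44504 > 0, so there are three distinct real roots. p(-3) = -34 and p(-2) = 14 have opposite signs, so a root lies in (-3, -2); Newton's method refines it to λ ≈ -2.3607. p(2) = 6 and p(3) = -16 have opposite signs, so a root lies in (2, 3); Newton's method refines it to λ ≈ 2.2703. p(7) = -4 and p(8) = 54 have opposite signs, so a root lies in (7, 8); Newton's method refines it to λ ≈ 7.0903. Check (Vieta): the three roots sum to 7, matching tr M = 7.
Thus the eigenvalues (to 4 decimals) are -2.3607 (modulus 2.3607); 2.2703 (modulus 2.2703); 7.0903 (modulus 7.0903). The spectral radius is the largest modulus: r(A) ≈ 7.0903. (Cross-check: r(A) ≤ ||A||_2 ≈ 7.7991; equality holds whenever A is normal, though it can also hold for some non-normal A.)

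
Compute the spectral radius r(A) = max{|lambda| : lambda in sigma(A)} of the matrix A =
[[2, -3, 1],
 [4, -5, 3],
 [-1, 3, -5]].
r(A) ≈ 6.9539

The eigenvalues of A are the roots of its characteristic polynomial. With M = A (coefficients from the trace, the sum of principal 2x2 minors, and det A):
  p(λ) = det(λ I - M) = λ^3 + 8λ^2 + 9λ + 12.
No integer candidate from the rational root theorem (±divisors of 12) is a root, so the roots are irrational. The cubic discriminant is Δ = -10644 < 0, so there is one real root and a complex-conjugate pair. p(-7) = -2 and p(-6) = 30 have opposite signs, so a root lies in (-7, -6); Newton's method refines it to λ ≈ -6.9539. Dividing out (λ - (-6.9539)) leaves approximately λ^2 + 1.0461λ + 1.7256. For λ^2 + 1.0461λ + 1.7256 the discriminant is -5.8083. It is negative, so the remaining roots are the complex-conjugate pair λ ≈ -0.523 ± 1.205i. Their product equals the constant term, so |λ|^2 ≈ 1.7256 and |λ| ≈ 1.3136.
Thus the eigenvalues (to 4 decimals) are -6.9539 (modulus 6.9539); -0.523 ± 1.205i (modulus 1.3136). The spectral radius is the largest modulus: r(A) ≈ 6.9539. (Cross-check: r(A) ≤ ||A||_2 ≈ 9.4604; equality holds whenever A is normal, though it can also hold for some non-normal A.)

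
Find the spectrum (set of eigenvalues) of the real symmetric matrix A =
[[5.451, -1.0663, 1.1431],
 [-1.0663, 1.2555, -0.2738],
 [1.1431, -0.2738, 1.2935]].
sigma(A) ≈ {1, 6} (1 with multiplicity 2)

A is real symmetric, so its spectrum consists of real eigenvalues. Expanding the characteristic polynomial of the displayed matrix gives
  det(λ I - A) = p(λ) = λ^3 + (-8)λ^2 + (13)λ + (-6).
Solving p(λ) = 0 yields eigenvalues ≈ 1, 1, 6. (A is shown rounded to 4 decimals, so these recover the underlying integer eigenvalues to within that precision.)
Verification: the trace of A = 8 equals the sum of eigenvalues 8, and det(A) ≈ 5.9999 matches the eigenvalue product 6.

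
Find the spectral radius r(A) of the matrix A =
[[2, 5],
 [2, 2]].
r(A) = (4 + sqrt(40))/2 ≈ 5.1623

The eigenvalues of A are the roots of its characteristic polynomial. With M = A (coefficients from the trace and determinant):
  p(λ) = det(λ I - M) = λ^2 - 4λ - 6.
For λ^2 - 4λ - 6 the discriminant is 40. It is nonnegative but not a perfect square, so the roots are real and irrational: λ = (4 ± sqrt(40))/2 ≈ 5.1623, -1.1623.
Thus the eigenvalues (to 4 decimals) are 5.1623 (modulus 5.1623); -1.1623 (modulus 1.1623). The spectral radius is the largest modulus: r(A) = (4 + sqrt(40))/2 ≈ 5.1623. (Cross-check: r(A) ≤ ||A||_2 ≈ 6; equality holds whenever A is normal, though it can also hold for some non-normal A.)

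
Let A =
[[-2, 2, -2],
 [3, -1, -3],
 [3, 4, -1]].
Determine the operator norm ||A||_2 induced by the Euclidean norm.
||A||_2 ≈ 5.6129 (= sqrt(largest eigenvalue of A^T A))

||A||_2 = sigma_max(A) = sqrt(lambda_max(A^T A)). Form the symmetric matrix M = A^T A =
[[22, 5, -8],
 [5, 21, -5],
 [-8, -5, 14]].
Its characteristic polynomial (trace, sum of principal 2x2 minors, determinant of M give the coefficients) is
  p(λ) = det(λ I - M) = λ^3 - 57λ^2 + 950λ - 4624.
No integer candidate from the rational root theorem (±divisors of 4624) is a root, so the roots are irrational. The cubic discriminant is Δ = 7108420 > 0, so there are three distinct real roots. p(8) = -160 and p(9) = 38 have opposite signs, so a root lies in (8, 9); Newton's method refines it to λ ≈ 8.7811. p(16) = 80 and p(17) = -34 have opposite signs, so a root lies in (16, 17); Newton's method refines it to λ ≈ 16.7148. p(31) = -160 and p(32) = 176 have opposite signs, so a root lies in (31, 32); Newton's method refines it to λ ≈ 31.5041. Check (Vieta): the three roots sum to 57, matching tr M = 57.
So the eigenvalues of A^T A are ≈ 8.7811, 16.7148, 31.5041 (all ≥ 0, as they must be for A^T A). The largest is λ_max ≈ 31.5041, hence ||A||_2 = sqrt(λ_max) ≈ 5.6129.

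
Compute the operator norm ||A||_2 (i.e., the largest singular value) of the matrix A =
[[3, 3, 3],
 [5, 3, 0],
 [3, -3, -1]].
||A||_2 ≈ 7.4123 (= sqrt(largest eigenvalue of A^T A))

||A||_2 = sigma_max(A) = sqrt(lambda_max(A^T A)). Form the symmetric matrix M = A^T A =
[[43, 15, 6],
 [15, 27, 12],
 [6, 12, 10]].
Its characteristic polynomial (trace, sum of principal 2x2 minors, determinant of M give the coefficients) is
  p(λ) = det(λ I - M) = λ^3 - 80λ^2 + 1456λ - 4356.
No integer candidate from the rational root theorem (±divisors of 4356) is a root, so the roots are irrational. The cubic discriminant is Δ = 920641104 > 0, so there are three distinct real roots. p(3) = -681 and p(4) = 252 have opposite signs, so a root lies in (3, 4); Newton's method refines it to λ ≈ 3.7148. p(21) = 201 and p(22) = -396 have opposite signs, so a root lies in (21, 22); Newton's method refines it to λ ≈ 21.3426. p(54) = -1548 and p(55) = 99 have opposite signs, so a root lies in (54, 55); Newton's method refines it to λ ≈ 54.9426. Check (Vieta): the three roots sum to 80, matching tr M = 80.
So the eigenvalues of A^T A are ≈ 3.7148, 21.3426, 54.9426 (all ≥ 0, as they must be for A^T A). The largest is λ_max ≈ 54.9426, hence ||A||_2 = sqrt(λ_max) ≈ 7.4123.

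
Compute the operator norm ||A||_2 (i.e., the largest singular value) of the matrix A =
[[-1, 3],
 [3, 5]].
||A||_2 = sqrt((44 + sqrt(1152))/2) ≈ 6.2426 (= sqrt(largest eigenvalue of A^T A))

||A||_2 = sigma_max(A) = sqrt(lambda_max(A^T A)). Form the symmetric matrix M = A^T A =
[[10, 12],
 [12, 34]].
Its characteristic polynomial (trace, determinant of M give the coefficients) is
  p(λ) = det(λ I - M) = λ^2 - 44λ + 196.
For λ^2 - 44λ + 196 the discriminant is 1152. It is nonnegative but not a perfect square, so the roots are real and irrational: λ = (44 ± sqrt(1152))/2 ≈ 38.9706, 5.0294.
So the eigenvalues of A^T A are ≈ 5.0294, 38.9706 (all ≥ 0, as they must be for A^T A). The largest is λ_max = (44 + sqrt(1152))/2 ≈ 38.9706, hence ||A||_2 = sqrt(λ_max) = sqrt((44 + sqrt(1152))/2) ≈ 6.2426.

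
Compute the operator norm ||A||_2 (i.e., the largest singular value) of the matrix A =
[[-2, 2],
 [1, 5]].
||A||_2 = sqrt((34 + sqrt(580))/2) ≈ 5.389 (= sqrt(largest eigenvalue of A^T A))

||A||_2 = sigma_max(A) = sqrt(lambda_max(A^T A)). Form the symmetric matrix M = A^T A =
[[5, 1],
 [1, 29]].
Its characteristic polynomial (trace, determinant of M give the coefficients) is
  p(λ) = det(λ I - M) = λ^2 - 34λ + 144.
For λ^2 - 34λ + 144 the discriminant is 580. It is nonnegative but not a perfect square, so the roots are real and irrational: λ = (34 ± sqrt(580))/2 ≈ 29.0416, 4.9584.
So the eigenvalues of A^T A are ≈ 4.9584, 29.0416 (all ≥ 0, as they must be for A^T A). The largest is λ_max = (34 + sqrt(580))/2 ≈ 29.0416, hence ||A||_2 = sqrt(λ_max) = sqrt((34 + sqrt(580))/2) ≈ 5.389.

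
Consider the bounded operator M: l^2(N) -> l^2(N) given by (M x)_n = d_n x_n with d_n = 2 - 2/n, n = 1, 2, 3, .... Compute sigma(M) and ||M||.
sigma(M) = {2 - 2/n : n ≥ 1} ∪ {2}; ||M|| = 2

A bounded diagonal operator on l^2 with diagonal entries d_n has spectrum equal to the closure of {d_n : n ≥ 1}: every d_n is an eigenvalue (with eigenvector e_n), so {d_n} ⊂ sigma(M); the spectrum is closed, so its closure is too; and for lambda not in the closure, (M - lambda I) has bounded inverse (the diagonal entries 1/(d_n - lambda) are bounded). For our sequence d_n = 2 - 2/n, n = 1, 2, 3, ...:
  - {d_n} = {2 - 2/n : n ≥ 1}; the only limit point is 2
  - closure = {2 - 2/n : n ≥ 1} ∪ {2}
For the norm: a diagonal operator has ||M|| = sup_n |d_n|. Here d_n = 2 - 2/n increases monotonically from d_1 = 0 toward 2, with all terms in [0, 2); so sup_n |d_n| = 2 (the supremum is the limit, not attained). So ||M|| = 2.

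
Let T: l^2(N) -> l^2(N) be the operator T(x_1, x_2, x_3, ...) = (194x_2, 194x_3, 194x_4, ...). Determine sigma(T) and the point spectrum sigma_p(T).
sigma(T) = closed disk {z in C : |z| ≤ 194}; sigma_p(T) = open disk {z in C : |z| < 194}

Note T = 194·V where V is the unit left shift (V x)_k = x_{k+1}; so sigma(T) = 194·sigma(V) and ||T|| = 194||V||. ||T x||^2 = 37636sum_{k≥2} |x_k|^2 ≤ 37636||x||^2, with equality on {x : x_1 = 0}, so ||T|| = 194. For any lambda with |lambda| < 194, set r = lambda/194 (|r| < 1); the vector x = (1, r, r^2, ...) is in l^2 and satisfies T x = 194(r, r^2, ...) = lambda x, so lambda is an eigenvalue. On the boundary |lambda| = 194 the geometric series diverges, so no l^2 eigenvector exists, but these lambda lie in the approximate point spectrum. Hence sigma(T) is the closed disk of radius 194 and sigma_p(T) is the open disk.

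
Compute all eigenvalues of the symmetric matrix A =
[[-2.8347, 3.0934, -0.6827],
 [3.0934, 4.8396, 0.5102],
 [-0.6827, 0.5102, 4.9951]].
sigma(A) ≈ {-4, 5, 6}

A is real symmetric, so its spectrum consists of real eigenvalues. Expanding the characteristic polynomial of the displayed matrix gives
  det(λ I - A) = p(λ) = λ^3 + (-7)λ^2 + (-14)λ + (119.9983).
Solving p(λ) = 0 yields eigenvalues ≈ -4, 5, 6. (A is shown rounded to 4 decimals, so these recover the underlying integer eigenvalues to within that precision.)
Verification: the trace of A = 7 equals the sum of eigenvalues 7, and det(A) ≈ -119.9983 matches the eigenvalue product -120.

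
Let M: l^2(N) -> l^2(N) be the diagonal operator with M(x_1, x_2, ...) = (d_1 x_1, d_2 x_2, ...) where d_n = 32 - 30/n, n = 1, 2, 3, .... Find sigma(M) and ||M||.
sigma(M) = {32 - 30/n : n ≥ 1} ∪ {32}; ||M|| = 32

A bounded diagonal operator on l^2 with diagonal entries d_n has spectrum equal to the closure of {d_n : n ≥ 1}: every d_n is an eigenvalue (with eigenvector e_n), so {d_n} ⊂ sigma(M); the spectrum is closed, so its closure is too; and for lambda not in the closure, (M - lambda I) has bounded inverse (the diagonal entries 1/(d_n - lambda) are bounded). For our sequence d_n = 32 - 30/n, n = 1, 2, 3, ...:
  - {d_n} = {32 - 30/n : n ≥ 1}; the only limit point is 32
  - closure = {32 - 30/n : n ≥ 1} ∪ {32}
For the norm: a diagonal operator has ||M|| = sup_n |d_n|. Here d_n = 32 - 30/n increases monotonically from d_1 = 2 toward 32, with all terms in [2, 32); so sup_n |d_n| = 32 (the supremum is the limit, not attained). So ||M|| = 32.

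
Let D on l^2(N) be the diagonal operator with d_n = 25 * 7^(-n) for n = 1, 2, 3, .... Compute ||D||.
||D|| = 25/7 (attained at n = 1)

For D diagonal, ||D|| = sup_n |d_n|. The sequence d_n = 25 * 7^(-n) is positive and strictly decreasing (ratio 7^(-1) < 1), so the supremum is d_1 = 25/7. Hence ||D|| = 25/7.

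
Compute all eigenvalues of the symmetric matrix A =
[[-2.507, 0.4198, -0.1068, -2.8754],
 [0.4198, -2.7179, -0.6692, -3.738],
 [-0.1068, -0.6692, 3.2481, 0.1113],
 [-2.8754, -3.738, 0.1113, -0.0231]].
sigma(A) ≈ {-6, -3, 3, 4}

A is real symmetric, so its spectrum consists of real eigenvalues. Expanding the characteristic polynomial of the displayed matrix gives
  det(λ I - A) = p(λ) = λ^4 + (2)λ^3 + (-33)λ^2 + (-17.9978)λ + (215.9984).
Solving p(λ) = 0 yields eigenvalues ≈ -6, -3, 3, 4. (A is shown rounded to 4 decimals, so these recover the underlying integer eigenvalues to within that precision.)
Verification: the trace of A = -2 equals the sum of eigenvalues -2, and det(A) ≈ 215.9984 matches the eigenvalue product 216.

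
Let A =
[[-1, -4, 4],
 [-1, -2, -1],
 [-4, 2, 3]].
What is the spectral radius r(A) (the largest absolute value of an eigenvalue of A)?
r(A) ≈ 4.325

The eigenvalues of A are the roots of its characteristic polynomial. With M = A (coefficients from the trace, the sum of principal 2x2 minors, and det A):
  p(λ) = det(λ I - M) = λ^3 + 7λ + 64.
No integer candidate from the rational root theorem (±divisors of 64) is a root, so the roots are irrational. The cubic discriminant is Δ = -111964 < 0, so there is one real root and a complex-conjugate pair. p(-4) = -28 and p(-3) = 16 have opposite signs, so a root lies in (-4, -3); Newton's method refines it to λ ≈ -3.4214. Dividing out (λ - (-3.4214)) leaves approximately λ^2 - 3.4214λ + 18.7059. For λ^2 - 3.4214λ + 18.7059 the discriminant is -63.1176. It is negative, so the remaining roots are the complex-conjugate pair λ ≈ 1.7107 ± 3.9723i. Their product equals the constant term, so |λ|^2 ≈ 18.7059 and |λ| ≈ 4.325.
Thus the eigenvalues (to 4 decimals) are -3.4214 (modulus 3.4214); 1.7107 ± 3.9723i (modulus 4.325). The spectral radius is the largest modulus: r(A) ≈ 4.325. (Cross-check: r(A) ≤ ||A||_2 ≈ 6.2758; equality holds whenever A is normal, though it can also hold for some non-normal A.)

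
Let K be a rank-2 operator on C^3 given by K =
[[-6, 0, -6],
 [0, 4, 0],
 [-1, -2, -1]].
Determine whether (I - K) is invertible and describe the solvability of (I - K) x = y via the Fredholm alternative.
(I - K) is invertible (det(I - K) = -24 ≠ 0), so for every y in C^3 the equation (I - K) x = y has a unique solution.

K has rank 2 and factors as K = U V^T = u1 v1^T + u2 v2^T with u1 = (-3, -1, 0), v1 = (1, -2, 1), u2 = (-3, 1, -1), v2 = (1, 2, 1) (multiplying out reproduces the displayed K). The nonzero eigenvalues of U V^T coincide with those of the 2 x 2 matrix G = V^T U = [[v1·u1, v1·u2], [v2·u1, v2·u2]] = [[-1, -6], [-5, -2]], and by the Sylvester determinant identity det(I_3 - U V^T) = det(I_2 - V^T U) = det([[2, 6], [5, 3]]) = (2)(3) - (6)(5) = -24. (Direct check: I - K =
[[7, 0, 6],
 [0, -3, 0],
 [1, 2, 2]]
has determinant -24.) The finite-dimensional Fredholm alternative says: either (I - K) is invertible, or ker(I - K) ≠ {0} and then range(I - K) = ker((I - K)^*)^⊥, with dim ker(I - K) = dim ker((I - K)^*). Since det(I - K) ≠ 0, 1 is not an eigenvalue of K and ker(I - K) = {0}, so we are in the first case: for every y there is a unique x = (I - K)^(-1) y. (Explicitly, by the Woodbury identity, (I - U V^T)^(-1) = I + U (I_2 - G)^(-1) V^T.)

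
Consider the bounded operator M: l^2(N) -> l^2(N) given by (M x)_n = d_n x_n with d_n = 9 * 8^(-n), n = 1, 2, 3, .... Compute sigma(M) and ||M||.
sigma(M) = {9 * 8^(-n) : n ≥ 1} ∪ {0}; ||M|| = 9/8

A bounded diagonal operator on l^2 with diagonal entries d_n has spectrum equal to the closure of {d_n : n ≥ 1}: every d_n is an eigenvalue (with eigenvector e_n), so {d_n} ⊂ sigma(M); the spectrum is closed, so its closure is too; and for lambda not in the closure, (M - lambda I) has bounded inverse (the diagonal entries 1/(d_n - lambda) are bounded). For our sequence d_n = 9 * 8^(-n), n = 1, 2, 3, ...:
  - {d_n} = {9 * 8^(-n) : n ≥ 1}; the only limit point is 0
  - closure = {9 * 8^(-n) : n ≥ 1} ∪ {0}
For the norm: a diagonal operator has ||M|| = sup_n |d_n|. Here d_n = 9 * 8^(-n) is positive and decreasing, so sup_n |d_n| = d_1 = 9/8. So ||M|| = 9/8.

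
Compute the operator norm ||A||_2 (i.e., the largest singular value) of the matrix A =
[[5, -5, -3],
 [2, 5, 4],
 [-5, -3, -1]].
||A||_2 ≈ 9.1634 (= sqrt(largest eigenvalue of A^T A))

||A||_2 = sigma_max(A) = sqrt(lambda_max(A^T A)). Form the symmetric matrix M = A^T A =
[[54, 0, -2],
 [0, 59, 38],
 [-2, 38, 26]].
Its characteristic polynomial (trace, sum of principal 2x2 minors, determinant of M give the coefficients) is
  p(λ) = det(λ I - M) = λ^3 - 139λ^2 + 4676λ - 4624.
No integer candidate from the rational root theorem (±divisors of 4624) is a root, so the roots are irrational. The cubic discriminant is Δ = 17337987664 > 0, so there are three distinct real roots. p(1) = -86 and p(2) = 4180 have opposite signs, so a root lies in (1, 2); Newton's method refines it to λ ≈ 1.0196. p(54) = 20 and p(55) = -1544 have opposite signs, so a root lies in (54, 55); Newton's method refines it to λ ≈ 54.0126. p(83) = -2300 and p(84) = 80 have opposite signs, so a root lies in (83, 84); Newton's method refines it to λ ≈ 83.9679. Check (Vieta): the three roots sum to 139, matching tr M = 139.
So the eigenvalues of A^T A are ≈ 1.0196, 54.0126, 83.9679 (all ≥ 0, as they must be for A^T A). The largest is λ_max ≈ 83.9679, hence ||A||_2 = sqrt(λ_max) ≈ 9.1634.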